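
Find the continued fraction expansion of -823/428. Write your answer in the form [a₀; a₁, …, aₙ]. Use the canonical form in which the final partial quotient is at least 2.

Apply division with remainder until the remainder is 0:
-823 ÷ 428 → quotient -2, remainder 33
428 ÷ 33 → quotient 12, remainder 32
33 ÷ 32 → quotient 1, remainder 1
32 ÷ 1 → quotient 32, remainder 0

[-2; 12, 1, 32]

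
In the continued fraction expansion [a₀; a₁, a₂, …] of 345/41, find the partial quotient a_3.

2

Repeatedly divide and take the remainder:
⌊345/41⌋ = 8, remainder 17
⌊41/17⌋ = 2, remainder 7
⌊17/7⌋ = 2, remainder 3
⌊7/3⌋ = 2, remainder 1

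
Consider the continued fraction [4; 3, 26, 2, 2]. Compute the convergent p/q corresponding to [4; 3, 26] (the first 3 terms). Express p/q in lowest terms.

342/79

a_0 = 4: 4/1
a_1 = 3: 13/3
a_2 = 26: 342/79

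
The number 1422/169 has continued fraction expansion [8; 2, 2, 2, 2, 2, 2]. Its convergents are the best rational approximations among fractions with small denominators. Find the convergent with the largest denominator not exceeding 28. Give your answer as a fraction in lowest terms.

101/12

a_0 = 8: 8/1  (≤ bound)
a_1 = 2: 17/2  (≤ bound)
a_2 = 2: 42/5  (≤ bound)
a_3 = 2: 101/12  (≤ bound)
a_4 = 2: 244/29  (> 28, stop)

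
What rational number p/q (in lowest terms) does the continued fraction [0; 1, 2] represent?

Start with 2.
1 + 1/(2/1) = 1 + 1/2 = 3/2
0 + 1/(3/2) = 0 + 2/3 = 2/3

2/3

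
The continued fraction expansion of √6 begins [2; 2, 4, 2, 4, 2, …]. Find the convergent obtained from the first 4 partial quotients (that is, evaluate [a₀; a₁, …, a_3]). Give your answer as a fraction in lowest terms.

49/20

Starting at the tail and folding back:
Start with 2.
4 + 1/(2/1) = 4 + 1/2 = 9/2
2 + 1/(9/2) = 2 + 2/9 = 20/9
2 + 1/(20/9) = 2 + 9/20 = 49/20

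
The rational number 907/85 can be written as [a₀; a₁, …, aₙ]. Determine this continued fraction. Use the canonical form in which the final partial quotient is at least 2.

[10; 1, 2, 28]

Repeatedly divide and take the remainder:
907 ÷ 85 → quotient 10, remainder 57
85 ÷ 57 → quotient 1, remainder 28
57 ÷ 28 → quotient 2, remainder 1
28 ÷ 1 → quotient 28, remainder 0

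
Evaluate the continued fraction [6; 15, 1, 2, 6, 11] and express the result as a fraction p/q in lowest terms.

20162/3325

Collapse the nested fraction from the inside out:
Start with 11.
6 + 1/(11/1) = 6 + 1/11 = 67/11
2 + 1/(67/11) = 2 + 11/67 = 145/67
1 + 1/(145/67) = 1 + 67/145 = 212/145
15 + 1/(212/145) = 15 + 145/212 = 3325/212
6 + 1/(3325/212) = 6 + 212/3325 = 20162/3325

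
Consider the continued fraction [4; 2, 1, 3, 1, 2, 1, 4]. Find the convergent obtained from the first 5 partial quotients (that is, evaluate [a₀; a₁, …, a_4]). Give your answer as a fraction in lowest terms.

Compute successive convergents:
a_0 = 4: 4/1
a_1 = 2: 9/2
a_2 = 1: 13/3
a_3 = 3: 48/11
a_4 = 1: 61/14

61/14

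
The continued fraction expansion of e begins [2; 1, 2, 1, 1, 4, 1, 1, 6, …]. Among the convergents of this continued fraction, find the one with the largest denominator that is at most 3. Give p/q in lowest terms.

8/3

List convergents until the denominator exceeds the bound:
a_0 = 2: 2/1  (≤ bound)
a_1 = 1: 3/1  (≤ bound)
a_2 = 2: 8/3  (≤ bound)
a_3 = 1: 11/4  (> 3, stop)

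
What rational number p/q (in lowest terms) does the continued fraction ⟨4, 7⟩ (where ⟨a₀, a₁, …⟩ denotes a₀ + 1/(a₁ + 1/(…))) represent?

Work from the innermost term outward:
Start with 7.
4 + 1/(7/1) = 4 + 1/7 = 29/7

29/7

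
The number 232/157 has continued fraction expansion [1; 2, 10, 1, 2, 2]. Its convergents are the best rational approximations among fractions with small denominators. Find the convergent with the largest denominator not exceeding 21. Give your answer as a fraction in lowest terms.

a_0 = 1: 1/1  (≤ bound)
a_1 = 2: 3/2  (≤ bound)
a_2 = 10: 31/21  (≤ bound)
a_3 = 1: 34/23  (> 21, stop)

31/21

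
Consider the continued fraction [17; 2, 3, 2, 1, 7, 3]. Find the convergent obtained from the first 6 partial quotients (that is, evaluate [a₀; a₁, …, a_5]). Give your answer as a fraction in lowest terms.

Starting at the tail and folding back:
Start with 7.
1 + 1/(7/1) = 1 + 1/7 = 8/7
2 + 1/(8/7) = 2 + 7/8 = 23/8
3 + 1/(23/8) = 3 + 8/23 = 77/23
2 + 1/(77/23) = 2 + 23/77 = 177/77
17 + 1/(177/77) = 17 + 77/177 = 3086/177

3086/177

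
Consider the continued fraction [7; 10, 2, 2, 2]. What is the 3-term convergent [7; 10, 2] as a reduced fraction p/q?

Build up convergents one term at a time:
a_0 = 7: 7/1
a_1 = 10: 71/10
a_2 = 2: 149/21

149/21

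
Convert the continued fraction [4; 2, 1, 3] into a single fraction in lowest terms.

Use the convergent recurrence hₖ = aₖ·hₖ₋₁ + hₖ₋₂ (and likewise for the denominators kₖ):
a_0 = 4: 4/1
a_1 = 2: 9/2
a_2 = 1: 13/3
a_3 = 3: 48/11

48/11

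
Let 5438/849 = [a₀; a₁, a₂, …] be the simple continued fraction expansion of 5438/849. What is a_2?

2

Run the Euclidean algorithm, recording each quotient:
5438 ÷ 849 → quotient 6, remainder 344
849 ÷ 344 → quotient 2, remainder 161
344 ÷ 161 → quotient 2, remainder 22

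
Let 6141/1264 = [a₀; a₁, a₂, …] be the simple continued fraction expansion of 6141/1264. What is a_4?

6141 ÷ 1264 → quotient 4, remainder 1085
1264 ÷ 1085 → quotient 1, remainder 179
1085 ÷ 179 → quotient 6, remainder 11
179 ÷ 11 → quotient 16, remainder 3
11 ÷ 3 → quotient 3, remainder 2

3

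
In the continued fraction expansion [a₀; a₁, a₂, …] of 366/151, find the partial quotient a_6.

1

366 ÷ 151 → quotient 2, remainder 64
151 ÷ 64 → quotient 2, remainder 23
64 ÷ 23 → quotient 2, remainder 18
23 ÷ 18 → quotient 1, remainder 5
18 ÷ 5 → quotient 3, remainder 3
5 ÷ 3 → quotient 1, remainder 2
3 ÷ 2 → quotient 1, remainder 1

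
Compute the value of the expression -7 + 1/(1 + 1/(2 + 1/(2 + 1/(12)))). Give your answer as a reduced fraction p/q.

a_0 = -7: -7/1
a_1 = 1: -6/1
a_2 = 2: -19/3
a_3 = 2: -44/7
a_4 = 12: -547/87

-547/87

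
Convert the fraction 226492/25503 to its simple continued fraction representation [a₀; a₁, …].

226492 = 8·25503 + 22468, so a_0 = 8
25503 = 1·22468 + 3035, so a_1 = 1
22468 = 7·3035 + 1223, so a_2 = 7
3035 = 2·1223 + 589, so a_3 = 2
1223 = 2·589 + 45, so a_4 = 2
589 = 13·45 + 4, so a_5 = 13
45 = 11·4 + 1, so a_6 = 11
4 = 4·1 + 0, so a_7 = 4

[8; 1, 7, 2, 2, 13, 11, 4]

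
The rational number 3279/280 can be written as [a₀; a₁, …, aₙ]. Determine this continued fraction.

[11; 1, 2, 2, 5, 3, 2]

Apply division with remainder until the remainder is 0:
3279 ÷ 280 → quotient 11, remainder 199
280 ÷ 199 → quotient 1, remainder 81
199 ÷ 81 → quotient 2, remainder 37
81 ÷ 37 → quotient 2, remainder 7
37 ÷ 7 → quotient 5, remainder 2
7 ÷ 2 → quotient 3, remainder 1
2 ÷ 1 → quotient 2, remainder 0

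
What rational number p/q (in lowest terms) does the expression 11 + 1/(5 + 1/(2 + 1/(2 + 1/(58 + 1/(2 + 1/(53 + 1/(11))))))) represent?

Collapse the nested fraction from the inside out:
Start with 11.
53 + 1/(11/1) = 53 + 1/11 = 584/11
2 + 1/(584/11) = 2 + 11/584 = 1179/584
58 + 1/(1179/584) = 58 + 584/1179 = 68966/1179
2 + 1/(68966/1179) = 2 + 1179/68966 = 139111/68966
2 + 1/(139111/68966) = 2 + 68966/139111 = 347188/139111
5 + 1/(347188/139111) = 5 + 139111/347188 = 1875051/347188
11 + 1/(1875051/347188) = 11 + 347188/1875051 = 20972749/1875051

20972749/1875051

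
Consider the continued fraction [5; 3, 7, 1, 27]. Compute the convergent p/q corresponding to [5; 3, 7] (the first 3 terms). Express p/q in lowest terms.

Build up convergents one term at a time:
a_0 = 5: 5/1
a_1 = 3: 16/3
a_2 = 7: 117/22

117/22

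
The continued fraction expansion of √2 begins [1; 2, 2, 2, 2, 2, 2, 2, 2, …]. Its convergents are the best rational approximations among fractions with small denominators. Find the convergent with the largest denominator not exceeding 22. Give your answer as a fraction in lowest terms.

17/12

a_0 = 1: 1/1  (≤ bound)
a_1 = 2: 3/2  (≤ bound)
a_2 = 2: 7/5  (≤ bound)
a_3 = 2: 17/12  (≤ bound)
a_4 = 2: 41/29  (> 22, stop)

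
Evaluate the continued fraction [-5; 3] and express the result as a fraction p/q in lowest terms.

-14/3

Start with 3.
-5 + 1/(3/1) = -5 + 1/3 = -14/3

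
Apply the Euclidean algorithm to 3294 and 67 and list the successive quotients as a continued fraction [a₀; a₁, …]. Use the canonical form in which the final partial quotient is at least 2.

[49; 6, 11]

3294 ÷ 67 → quotient 49, remainder 11
67 ÷ 11 → quotient 6, remainder 1
11 ÷ 1 → quotient 11, remainder 0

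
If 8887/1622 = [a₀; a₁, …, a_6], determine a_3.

2

8887 ÷ 1622 → quotient 5, remainder 777
1622 ÷ 777 → quotient 2, remainder 68
777 ÷ 68 → quotient 11, remainder 29
68 ÷ 29 → quotient 2, remainder 10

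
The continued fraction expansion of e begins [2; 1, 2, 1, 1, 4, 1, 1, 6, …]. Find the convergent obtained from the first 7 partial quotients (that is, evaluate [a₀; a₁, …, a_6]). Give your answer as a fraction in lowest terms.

Start with 1.
4 + 1/(1/1) = 4 + 1/1 = 5/1
1 + 1/(5/1) = 1 + 1/5 = 6/5
1 + 1/(6/5) = 1 + 5/6 = 11/6
2 + 1/(11/6) = 2 + 6/11 = 28/11
1 + 1/(28/11) = 1 + 11/28 = 39/28
2 + 1/(39/28) = 2 + 28/39 = 106/39

106/39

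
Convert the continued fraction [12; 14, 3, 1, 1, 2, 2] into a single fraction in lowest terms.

Work from the innermost term outward:
Start with 2.
2 + 1/(2/1) = 2 + 1/2 = 5/2
1 + 1/(5/2) = 1 + 2/5 = 7/5
1 + 1/(7/5) = 1 + 5/7 = 12/7
3 + 1/(12/7) = 3 + 7/12 = 43/12
14 + 1/(43/12) = 14 + 12/43 = 614/43
12 + 1/(614/43) = 12 + 43/614 = 7411/614

7411/614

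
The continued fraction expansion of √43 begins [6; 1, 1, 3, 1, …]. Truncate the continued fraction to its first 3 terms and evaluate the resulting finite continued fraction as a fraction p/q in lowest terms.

13/2

a_0 = 6: 6/1
a_1 = 1: 7/1
a_2 = 1: 13/2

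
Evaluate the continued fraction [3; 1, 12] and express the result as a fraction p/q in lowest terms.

51/13

Use the convergent recurrence hₖ = aₖ·hₖ₋₁ + hₖ₋₂ (and likewise for the denominators kₖ):
a_0 = 3: 3/1
a_1 = 1: 4/1
a_2 = 12: 51/13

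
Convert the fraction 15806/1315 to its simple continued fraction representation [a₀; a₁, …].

[12; 50, 1, 1, 2, 1, 3]

15806 ÷ 1315 → quotient 12, remainder 26
1315 ÷ 26 → quotient 50, remainder 15
26 ÷ 15 → quotient 1, remainder 11
15 ÷ 11 → quotient 1, remainder 4
11 ÷ 4 → quotient 2, remainder 3
4 ÷ 3 → quotient 1, remainder 1
3 ÷ 1 → quotient 3, remainder 0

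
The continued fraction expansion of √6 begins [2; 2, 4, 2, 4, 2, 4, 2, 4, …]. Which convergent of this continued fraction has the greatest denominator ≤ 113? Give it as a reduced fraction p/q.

List convergents until the denominator exceeds the bound:
a_0 = 2: 2/1  (≤ bound)
a_1 = 2: 5/2  (≤ bound)
a_2 = 4: 22/9  (≤ bound)
a_3 = 2: 49/20  (≤ bound)
a_4 = 4: 218/89  (≤ bound)
a_5 = 2: 485/198  (> 113, stop)

218/89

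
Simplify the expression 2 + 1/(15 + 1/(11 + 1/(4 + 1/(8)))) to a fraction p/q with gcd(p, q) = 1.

11567/5598

a_0 = 2: 2/1
a_1 = 15: 31/15
a_2 = 11: 343/166
a_3 = 4: 1403/679
a_4 = 8: 11567/5598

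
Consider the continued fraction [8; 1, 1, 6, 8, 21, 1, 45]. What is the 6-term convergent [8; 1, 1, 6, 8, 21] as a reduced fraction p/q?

Compute successive convergents:
a_0 = 8: 8/1
a_1 = 1: 9/1
a_2 = 1: 17/2
a_3 = 6: 111/13
a_4 = 8: 905/106
a_5 = 21: 19116/2239

19116/2239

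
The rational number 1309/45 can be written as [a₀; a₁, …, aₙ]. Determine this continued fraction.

1309 = 29·45 + 4, so a_0 = 29
45 = 11·4 + 1, so a_1 = 11
4 = 4·1 + 0, so a_2 = 4

[29; 11, 4]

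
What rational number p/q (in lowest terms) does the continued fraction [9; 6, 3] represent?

174/19

Compute successive convergents:
a_0 = 9: 9/1
a_1 = 6: 55/6
a_2 = 3: 174/19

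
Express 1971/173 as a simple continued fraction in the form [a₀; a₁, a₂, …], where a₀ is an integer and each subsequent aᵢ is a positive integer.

[11; 2, 1, 1, 5, 6]

1971 ÷ 173 → quotient 11, remainder 68
173 ÷ 68 → quotient 2, remainder 37
68 ÷ 37 → quotient 1, remainder 31
37 ÷ 31 → quotient 1, remainder 6
31 ÷ 6 → quotient 5, remainder 1
6 ÷ 1 → quotient 6, remainder 0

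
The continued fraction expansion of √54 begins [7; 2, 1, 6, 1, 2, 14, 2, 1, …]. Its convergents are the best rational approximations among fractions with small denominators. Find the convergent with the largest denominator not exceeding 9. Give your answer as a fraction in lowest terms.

a_0 = 7: 7/1  (≤ bound)
a_1 = 2: 15/2  (≤ bound)
a_2 = 1: 22/3  (≤ bound)
a_3 = 6: 147/20  (> 9, stop)

22/3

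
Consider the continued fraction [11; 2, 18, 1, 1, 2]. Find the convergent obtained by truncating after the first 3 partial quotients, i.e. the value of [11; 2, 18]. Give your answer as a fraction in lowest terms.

Start with 18.
2 + 1/(18/1) = 2 + 1/18 = 37/18
11 + 1/(37/18) = 11 + 18/37 = 425/37

425/37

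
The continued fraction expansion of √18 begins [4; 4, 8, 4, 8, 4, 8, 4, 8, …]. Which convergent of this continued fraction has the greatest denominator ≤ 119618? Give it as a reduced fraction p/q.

161564/38081

List convergents until the denominator exceeds the bound:
a_0 = 4: 4/1  (≤ bound)
a_1 = 4: 17/4  (≤ bound)
a_2 = 8: 140/33  (≤ bound)
a_3 = 4: 577/136  (≤ bound)
a_4 = 8: 4756/1121  (≤ bound)
a_5 = 4: 19601/4620  (≤ bound)
a_6 = 8: 161564/38081  (≤ bound)
a_7 = 4: 665857/156944  (> 119618, stop)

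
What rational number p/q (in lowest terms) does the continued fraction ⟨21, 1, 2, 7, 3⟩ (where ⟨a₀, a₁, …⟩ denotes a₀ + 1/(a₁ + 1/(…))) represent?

Build up convergents one term at a time:
a_0 = 21: 21/1
a_1 = 1: 22/1
a_2 = 2: 65/3
a_3 = 7: 477/22
a_4 = 3: 1496/69

1496/69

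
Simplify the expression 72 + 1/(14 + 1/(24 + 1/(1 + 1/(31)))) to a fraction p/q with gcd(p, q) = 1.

808495/11218

Compute successive convergents:
a_0 = 72: 72/1
a_1 = 14: 1009/14
a_2 = 24: 24288/337
a_3 = 1: 25297/351
a_4 = 31: 808495/11218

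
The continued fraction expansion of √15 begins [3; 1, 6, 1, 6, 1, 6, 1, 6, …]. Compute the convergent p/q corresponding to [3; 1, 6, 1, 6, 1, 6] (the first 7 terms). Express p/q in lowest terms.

1677/433

a_0 = 3: 3/1
a_1 = 1: 4/1
a_2 = 6: 27/7
a_3 = 1: 31/8
a_4 = 6: 213/55
a_5 = 1: 244/63
a_6 = 6: 1677/433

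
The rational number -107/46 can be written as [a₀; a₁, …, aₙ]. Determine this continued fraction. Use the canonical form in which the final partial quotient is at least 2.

Repeatedly divide and take the remainder:
⌊-107/46⌋ = -3, remainder 31
⌊46/31⌋ = 1, remainder 15
⌊31/15⌋ = 2, remainder 1
⌊15/1⌋ = 15, remainder 0

[-3; 1, 2, 15]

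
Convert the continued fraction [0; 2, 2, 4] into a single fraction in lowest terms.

9/22

a_0 = 0: 0/1
a_1 = 2: 1/2
a_2 = 2: 2/5
a_3 = 4: 9/22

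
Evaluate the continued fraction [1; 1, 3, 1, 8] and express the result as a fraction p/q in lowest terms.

Start with 8.
1 + 1/(8/1) = 1 + 1/8 = 9/8
3 + 1/(9/8) = 3 + 8/9 = 35/9
1 + 1/(35/9) = 1 + 9/35 = 44/35
1 + 1/(44/35) = 1 + 35/44 = 79/44

79/44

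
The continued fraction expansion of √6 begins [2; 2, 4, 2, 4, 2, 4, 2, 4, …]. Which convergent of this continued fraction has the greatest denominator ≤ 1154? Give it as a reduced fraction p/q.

2158/881

List convergents until the denominator exceeds the bound:
a_0 = 2: 2/1  (≤ bound)
a_1 = 2: 5/2  (≤ bound)
a_2 = 4: 22/9  (≤ bound)
a_3 = 2: 49/20  (≤ bound)
a_4 = 4: 218/89  (≤ bound)
a_5 = 2: 485/198  (≤ bound)
a_6 = 4: 2158/881  (≤ bound)
a_7 = 2: 4801/1960  (> 1154, stop)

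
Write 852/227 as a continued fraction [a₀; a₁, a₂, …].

[3; 1, 3, 18, 1, 2]

⌊852/227⌋ = 3, remainder 171
⌊227/171⌋ = 1, remainder 56
⌊171/56⌋ = 3, remainder 3
⌊56/3⌋ = 18, remainder 2
⌊3/2⌋ = 1, remainder 1
⌊2/1⌋ = 2, remainder 0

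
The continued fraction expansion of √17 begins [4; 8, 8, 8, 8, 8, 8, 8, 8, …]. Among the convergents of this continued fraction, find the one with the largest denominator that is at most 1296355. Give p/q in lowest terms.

1166876/283009

a_0 = 4: 4/1  (≤ bound)
a_1 = 8: 33/8  (≤ bound)
a_2 = 8: 268/65  (≤ bound)
a_3 = 8: 2177/528  (≤ bound)
a_4 = 8: 17684/4289  (≤ bound)
a_5 = 8: 143649/34840  (≤ bound)
a_6 = 8: 1166876/283009  (≤ bound)
a_7 = 8: 9478657/2298912  (> 1296355, stop)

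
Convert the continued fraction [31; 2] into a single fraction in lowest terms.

63/2

Use the convergent recurrence hₖ = aₖ·hₖ₋₁ + hₖ₋₂ (and likewise for the denominators kₖ):
a_0 = 31: 31/1
a_1 = 2: 63/2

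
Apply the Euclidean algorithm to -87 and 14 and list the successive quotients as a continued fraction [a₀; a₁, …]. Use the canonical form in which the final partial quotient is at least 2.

[-7; 1, 3, 1, 2]

-87 ÷ 14 → quotient -7, remainder 11
14 ÷ 11 → quotient 1, remainder 3
11 ÷ 3 → quotient 3, remainder 2
3 ÷ 2 → quotient 1, remainder 1
2 ÷ 1 → quotient 2, remainder 0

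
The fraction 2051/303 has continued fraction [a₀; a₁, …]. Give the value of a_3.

⌊2051/303⌋ = 6, remainder 233
⌊303/233⌋ = 1, remainder 70
⌊233/70⌋ = 3, remainder 23
⌊70/23⌋ = 3, remainder 1

3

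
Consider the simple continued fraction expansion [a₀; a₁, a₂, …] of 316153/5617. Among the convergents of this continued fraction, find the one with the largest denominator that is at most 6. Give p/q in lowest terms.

225/4

a_0 = 56: 56/1  (≤ bound)
a_1 = 3: 169/3  (≤ bound)
a_2 = 1: 225/4  (≤ bound)
a_3 = 1: 394/7  (> 6, stop)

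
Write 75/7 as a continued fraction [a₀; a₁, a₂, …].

[10; 1, 2, 2]

Apply division with remainder until the remainder is 0:
75 = 10·7 + 5, so a_0 = 10
7 = 1·5 + 2, so a_1 = 1
5 = 2·2 + 1, so a_2 = 2
2 = 2·1 + 0, so a_3 = 2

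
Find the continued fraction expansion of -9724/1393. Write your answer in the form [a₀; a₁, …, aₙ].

⌊-9724/1393⌋ = -7, remainder 27
⌊1393/27⌋ = 51, remainder 16
⌊27/16⌋ = 1, remainder 11
⌊16/11⌋ = 1, remainder 5
⌊11/5⌋ = 2, remainder 1
⌊5/1⌋ = 5, remainder 0

[-7; 51, 1, 1, 2, 5]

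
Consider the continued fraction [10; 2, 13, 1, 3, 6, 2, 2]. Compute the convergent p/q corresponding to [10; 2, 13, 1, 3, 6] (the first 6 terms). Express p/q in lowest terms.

Build up convergents one term at a time:
a_0 = 10: 10/1
a_1 = 2: 21/2
a_2 = 13: 283/27
a_3 = 1: 304/29
a_4 = 3: 1195/114
a_5 = 6: 7474/713

7474/713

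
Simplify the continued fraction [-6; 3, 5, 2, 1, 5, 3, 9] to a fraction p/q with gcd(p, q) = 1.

Start with 9.
3 + 1/(9/1) = 3 + 1/9 = 28/9
5 + 1/(28/9) = 5 + 9/28 = 149/28
1 + 1/(149/28) = 1 + 28/149 = 177/149
2 + 1/(177/149) = 2 + 149/177 = 503/177
5 + 1/(503/177) = 5 + 177/503 = 2692/503
3 + 1/(2692/503) = 3 + 503/2692 = 8579/2692
-6 + 1/(8579/2692) = -6 + 2692/8579 = -48782/8579

-48782/8579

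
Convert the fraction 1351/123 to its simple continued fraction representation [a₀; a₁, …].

Repeatedly divide and take the remainder:
1351 = 10·123 + 121, so a_0 = 10
123 = 1·121 + 2, so a_1 = 1
121 = 60·2 + 1, so a_2 = 60
2 = 2·1 + 0, so a_3 = 2

[10; 1, 60, 2]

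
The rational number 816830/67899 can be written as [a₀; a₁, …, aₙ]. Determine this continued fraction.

[12; 33, 3, 1, 50, 3, 3]

Run the Euclidean algorithm, recording each quotient:
816830 ÷ 67899 → quotient 12, remainder 2042
67899 ÷ 2042 → quotient 33, remainder 513
2042 ÷ 513 → quotient 3, remainder 503
513 ÷ 503 → quotient 1, remainder 10
503 ÷ 10 → quotient 50, remainder 3
10 ÷ 3 → quotient 3, remainder 1
3 ÷ 1 → quotient 3, remainder 0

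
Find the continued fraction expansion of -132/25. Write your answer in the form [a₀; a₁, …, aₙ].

[-6; 1, 2, 1, 1, 3]

-132 = -6·25 + 18, so a_0 = -6
25 = 1·18 + 7, so a_1 = 1
18 = 2·7 + 4, so a_2 = 2
7 = 1·4 + 3, so a_3 = 1
4 = 1·3 + 1, so a_4 = 1
3 = 3·1 + 0, so a_5 = 3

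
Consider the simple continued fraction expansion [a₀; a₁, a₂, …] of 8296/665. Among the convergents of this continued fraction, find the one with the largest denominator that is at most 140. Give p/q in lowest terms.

1260/101

List convergents until the denominator exceeds the bound:
a_0 = 12: 12/1  (≤ bound)
a_1 = 2: 25/2  (≤ bound)
a_2 = 9: 237/19  (≤ bound)
a_3 = 1: 262/21  (≤ bound)
a_4 = 1: 499/40  (≤ bound)
a_5 = 2: 1260/101  (≤ bound)
a_6 = 1: 1759/141  (> 140, stop)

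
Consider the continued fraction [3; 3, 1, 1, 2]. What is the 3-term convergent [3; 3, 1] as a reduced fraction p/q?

13/4

Start with 1.
3 + 1/(1/1) = 3 + 1/1 = 4/1
3 + 1/(4/1) = 3 + 1/4 = 13/4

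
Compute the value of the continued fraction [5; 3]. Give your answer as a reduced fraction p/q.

Start with 3.
5 + 1/(3/1) = 5 + 1/3 = 16/3

16/3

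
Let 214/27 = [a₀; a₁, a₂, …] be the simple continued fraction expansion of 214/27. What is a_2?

12

Run the Euclidean algorithm, recording each quotient:
⌊214/27⌋ = 7, remainder 25
⌊27/25⌋ = 1, remainder 2
⌊25/2⌋ = 12, remainder 1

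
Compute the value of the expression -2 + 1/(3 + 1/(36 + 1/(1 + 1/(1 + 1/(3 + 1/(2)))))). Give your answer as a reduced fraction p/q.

-2957/1771

Starting at the tail and folding back:
Start with 2.
3 + 1/(2/1) = 3 + 1/2 = 7/2
1 + 1/(7/2) = 1 + 2/7 = 9/7
1 + 1/(9/7) = 1 + 7/9 = 16/9
36 + 1/(16/9) = 36 + 9/16 = 585/16
3 + 1/(585/16) = 3 + 16/585 = 1771/585
-2 + 1/(1771/585) = -2 + 585/1771 = -2957/1771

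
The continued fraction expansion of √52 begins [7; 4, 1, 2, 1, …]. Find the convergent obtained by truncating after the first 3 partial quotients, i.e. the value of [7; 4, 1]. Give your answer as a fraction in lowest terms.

a_0 = 7: 7/1
a_1 = 4: 29/4
a_2 = 1: 36/5

36/5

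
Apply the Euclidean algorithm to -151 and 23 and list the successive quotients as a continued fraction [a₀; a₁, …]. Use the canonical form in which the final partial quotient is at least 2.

⌊-151/23⌋ = -7, remainder 10
⌊23/10⌋ = 2, remainder 3
⌊10/3⌋ = 3, remainder 1
⌊3/1⌋ = 3, remainder 0

[-7; 2, 3, 3]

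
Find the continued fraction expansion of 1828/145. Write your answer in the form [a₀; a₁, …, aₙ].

Run the Euclidean algorithm, recording each quotient:
⌊1828/145⌋ = 12, remainder 88
⌊145/88⌋ = 1, remainder 57
⌊88/57⌋ = 1, remainder 31
⌊57/31⌋ = 1, remainder 26
⌊31/26⌋ = 1, remainder 5
⌊26/5⌋ = 5, remainder 1
⌊5/1⌋ = 5, remainder 0

[12; 1, 1, 1, 1, 5, 5]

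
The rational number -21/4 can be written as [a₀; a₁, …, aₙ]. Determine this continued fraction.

-21 ÷ 4 → quotient -6, remainder 3
4 ÷ 3 → quotient 1, remainder 1
3 ÷ 1 → quotient 3, remainder 0

[-6; 1, 3]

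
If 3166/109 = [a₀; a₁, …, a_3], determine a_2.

3166 = 29·109 + 5, so a_0 = 29
109 = 21·5 + 4, so a_1 = 21
5 = 1·4 + 1, so a_2 = 1

1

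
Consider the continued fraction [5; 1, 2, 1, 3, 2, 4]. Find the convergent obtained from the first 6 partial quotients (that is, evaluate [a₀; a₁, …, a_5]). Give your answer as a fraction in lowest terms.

195/34

Start with 2.
3 + 1/(2/1) = 3 + 1/2 = 7/2
1 + 1/(7/2) = 1 + 2/7 = 9/7
2 + 1/(9/7) = 2 + 7/9 = 25/9
1 + 1/(25/9) = 1 + 9/25 = 34/25
5 + 1/(34/25) = 5 + 25/34 = 195/34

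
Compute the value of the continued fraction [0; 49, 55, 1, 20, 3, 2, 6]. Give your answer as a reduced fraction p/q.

53603/2627505

Start with 6.
2 + 1/(6/1) = 2 + 1/6 = 13/6
3 + 1/(13/6) = 3 + 6/13 = 45/13
20 + 1/(45/13) = 20 + 13/45 = 913/45
1 + 1/(913/45) = 1 + 45/913 = 958/913
55 + 1/(958/913) = 55 + 913/958 = 53603/958
49 + 1/(53603/958) = 49 + 958/53603 = 2627505/53603
0 + 1/(2627505/53603) = 0 + 53603/2627505 = 53603/2627505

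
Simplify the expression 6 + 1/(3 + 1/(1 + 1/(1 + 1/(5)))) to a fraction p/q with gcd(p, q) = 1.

a_0 = 6: 6/1
a_1 = 3: 19/3
a_2 = 1: 25/4
a_3 = 1: 44/7
a_4 = 5: 245/39

245/39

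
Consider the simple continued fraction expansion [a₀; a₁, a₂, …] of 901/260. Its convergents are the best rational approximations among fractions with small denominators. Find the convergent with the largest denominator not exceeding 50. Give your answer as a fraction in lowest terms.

149/43

a_0 = 3: 3/1  (≤ bound)
a_1 = 2: 7/2  (≤ bound)
a_2 = 6: 45/13  (≤ bound)
a_3 = 1: 52/15  (≤ bound)
a_4 = 2: 149/43  (≤ bound)
a_5 = 1: 201/58  (> 50, stop)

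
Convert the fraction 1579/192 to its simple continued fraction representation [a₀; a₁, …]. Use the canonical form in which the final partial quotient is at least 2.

[8; 4, 2, 6, 1, 2]

1579 ÷ 192 → quotient 8, remainder 43
192 ÷ 43 → quotient 4, remainder 20
43 ÷ 20 → quotient 2, remainder 3
20 ÷ 3 → quotient 6, remainder 2
3 ÷ 2 → quotient 1, remainder 1
2 ÷ 1 → quotient 2, remainder 0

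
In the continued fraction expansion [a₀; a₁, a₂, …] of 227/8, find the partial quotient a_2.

⌊227/8⌋ = 28, remainder 3
⌊8/3⌋ = 2, remainder 2
⌊3/2⌋ = 1, remainder 1

1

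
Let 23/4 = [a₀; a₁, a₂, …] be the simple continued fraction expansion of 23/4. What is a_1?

1

23 = 5·4 + 3, so a_0 = 5
4 = 1·3 + 1, so a_1 = 1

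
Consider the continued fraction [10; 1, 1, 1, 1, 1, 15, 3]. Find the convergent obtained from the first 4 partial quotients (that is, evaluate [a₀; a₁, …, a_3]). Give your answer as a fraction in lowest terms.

32/3

Use the convergent recurrence hₖ = aₖ·hₖ₋₁ + hₖ₋₂ (and likewise for the denominators kₖ):
a_0 = 10: 10/1
a_1 = 1: 11/1
a_2 = 1: 21/2
a_3 = 1: 32/3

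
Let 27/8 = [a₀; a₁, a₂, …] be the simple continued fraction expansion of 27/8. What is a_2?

1

27 ÷ 8 → quotient 3, remainder 3
8 ÷ 3 → quotient 2, remainder 2
3 ÷ 2 → quotient 1, remainder 1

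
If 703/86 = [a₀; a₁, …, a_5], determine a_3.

2

Run the Euclidean algorithm, recording each quotient:
703 = 8·86 + 15, so a_0 = 8
86 = 5·15 + 11, so a_1 = 5
15 = 1·11 + 4, so a_2 = 1
11 = 2·4 + 3, so a_3 = 2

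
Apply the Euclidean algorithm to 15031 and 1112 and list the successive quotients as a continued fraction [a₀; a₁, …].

Apply division with remainder until the remainder is 0:
15031 = 13·1112 + 575, so a_0 = 13
1112 = 1·575 + 537, so a_1 = 1
575 = 1·537 + 38, so a_2 = 1
537 = 14·38 + 5, so a_3 = 14
38 = 7·5 + 3, so a_4 = 7
5 = 1·3 + 2, so a_5 = 1
3 = 1·2 + 1, so a_6 = 1
2 = 2·1 + 0, so a_7 = 2

[13; 1, 1, 14, 7, 1, 1, 2]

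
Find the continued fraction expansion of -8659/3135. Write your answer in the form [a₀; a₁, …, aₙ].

[-3; 4, 4, 1, 15, 1, 3, 2]

Run the Euclidean algorithm, recording each quotient:
⌊-8659/3135⌋ = -3, remainder 746
⌊3135/746⌋ = 4, remainder 151
⌊746/151⌋ = 4, remainder 142
⌊151/142⌋ = 1, remainder 9
⌊142/9⌋ = 15, remainder 7
⌊9/7⌋ = 1, remainder 2
⌊7/2⌋ = 3, remainder 1
⌊2/1⌋ = 2, remainder 0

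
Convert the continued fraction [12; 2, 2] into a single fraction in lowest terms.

62/5

Build up convergents one term at a time:
a_0 = 12: 12/1
a_1 = 2: 25/2
a_2 = 2: 62/5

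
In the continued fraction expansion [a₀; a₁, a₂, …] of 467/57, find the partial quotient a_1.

5

Repeatedly divide and take the remainder:
⌊467/57⌋ = 8, remainder 11
⌊57/11⌋ = 5, remainder 2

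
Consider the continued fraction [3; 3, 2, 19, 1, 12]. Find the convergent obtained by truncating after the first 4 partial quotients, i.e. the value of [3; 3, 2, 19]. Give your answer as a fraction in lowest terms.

447/136

a_0 = 3: 3/1
a_1 = 3: 10/3
a_2 = 2: 23/7
a_3 = 19: 447/136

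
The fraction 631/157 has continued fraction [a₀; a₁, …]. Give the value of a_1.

52

⌊631/157⌋ = 4, remainder 3
⌊157/3⌋ = 52, remainder 1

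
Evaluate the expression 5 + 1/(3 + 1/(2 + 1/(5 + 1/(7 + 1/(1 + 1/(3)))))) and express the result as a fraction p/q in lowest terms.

6379/1206

Start with 3.
1 + 1/(3/1) = 1 + 1/3 = 4/3
7 + 1/(4/3) = 7 + 3/4 = 31/4
5 + 1/(31/4) = 5 + 4/31 = 159/31
2 + 1/(159/31) = 2 + 31/159 = 349/159
3 + 1/(349/159) = 3 + 159/349 = 1206/349
5 + 1/(1206/349) = 5 + 349/1206 = 6379/1206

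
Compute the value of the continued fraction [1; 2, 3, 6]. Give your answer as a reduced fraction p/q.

63/44

Start with 6.
3 + 1/(6/1) = 3 + 1/6 = 19/6
2 + 1/(19/6) = 2 + 6/19 = 44/19
1 + 1/(44/19) = 1 + 19/44 = 63/44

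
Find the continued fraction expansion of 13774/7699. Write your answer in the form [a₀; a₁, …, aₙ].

13774 = 1·7699 + 6075, so a_0 = 1
7699 = 1·6075 + 1624, so a_1 = 1
6075 = 3·1624 + 1203, so a_2 = 3
1624 = 1·1203 + 421, so a_3 = 1
1203 = 2·421 + 361, so a_4 = 2
421 = 1·361 + 60, so a_5 = 1
361 = 6·60 + 1, so a_6 = 6
60 = 60·1 + 0, so a_7 = 60

[1; 1, 3, 1, 2, 1, 6, 60]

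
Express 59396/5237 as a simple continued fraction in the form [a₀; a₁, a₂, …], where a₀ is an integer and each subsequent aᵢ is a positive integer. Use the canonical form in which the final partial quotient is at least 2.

[11; 2, 1, 12, 1, 3, 5, 6]

Apply division with remainder until the remainder is 0:
59396 ÷ 5237 → quotient 11, remainder 1789
5237 ÷ 1789 → quotient 2, remainder 1659
1789 ÷ 1659 → quotient 1, remainder 130
1659 ÷ 130 → quotient 12, remainder 99
130 ÷ 99 → quotient 1, remainder 31
99 ÷ 31 → quotient 3, remainder 6
31 ÷ 6 → quotient 5, remainder 1
6 ÷ 1 → quotient 6, remainder 0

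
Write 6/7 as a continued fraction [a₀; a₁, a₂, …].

6 = 0·7 + 6, so a_0 = 0
7 = 1·6 + 1, so a_1 = 1
6 = 6·1 + 0, so a_2 = 6

[0; 1, 6]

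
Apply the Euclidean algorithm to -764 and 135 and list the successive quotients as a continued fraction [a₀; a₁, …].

-764 = -6·135 + 46, so a_0 = -6
135 = 2·46 + 43, so a_1 = 2
46 = 1·43 + 3, so a_2 = 1
43 = 14·3 + 1, so a_3 = 14
3 = 3·1 + 0, so a_4 = 3

[-6; 2, 1, 14, 3]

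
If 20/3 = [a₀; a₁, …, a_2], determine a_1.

1

20 = 6·3 + 2, so a_0 = 6
3 = 1·2 + 1, so a_1 = 1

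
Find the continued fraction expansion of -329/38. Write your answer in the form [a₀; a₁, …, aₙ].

Repeatedly divide and take the remainder:
⌊-329/38⌋ = -9, remainder 13
⌊38/13⌋ = 2, remainder 12
⌊13/12⌋ = 1, remainder 1
⌊12/1⌋ = 12, remainder 0

[-9; 2, 1, 12]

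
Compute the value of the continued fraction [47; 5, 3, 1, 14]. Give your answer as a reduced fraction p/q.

Start with 14.
1 + 1/(14/1) = 1 + 1/14 = 15/14
3 + 1/(15/14) = 3 + 14/15 = 59/15
5 + 1/(59/15) = 5 + 15/59 = 310/59
47 + 1/(310/59) = 47 + 59/310 = 14629/310

14629/310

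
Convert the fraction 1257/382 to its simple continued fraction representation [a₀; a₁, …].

[3; 3, 2, 3, 1, 3, 3]

Apply division with remainder until the remainder is 0:
1257 = 3·382 + 111, so a_0 = 3
382 = 3·111 + 49, so a_1 = 3
111 = 2·49 + 13, so a_2 = 2
49 = 3·13 + 10, so a_3 = 3
13 = 1·10 + 3, so a_4 = 1
10 = 3·3 + 1, so a_5 = 3
3 = 3·1 + 0, so a_6 = 3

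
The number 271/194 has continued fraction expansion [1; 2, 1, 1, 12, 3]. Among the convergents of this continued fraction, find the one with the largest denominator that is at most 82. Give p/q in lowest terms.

a_0 = 1: 1/1  (≤ bound)
a_1 = 2: 3/2  (≤ bound)
a_2 = 1: 4/3  (≤ bound)
a_3 = 1: 7/5  (≤ bound)
a_4 = 12: 88/63  (≤ bound)
a_5 = 3: 271/194  (> 82, stop)

88/63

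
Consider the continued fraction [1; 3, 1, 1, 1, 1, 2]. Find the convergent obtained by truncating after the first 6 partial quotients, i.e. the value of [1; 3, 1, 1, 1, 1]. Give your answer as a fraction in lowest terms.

a_0 = 1: 1/1
a_1 = 3: 4/3
a_2 = 1: 5/4
a_3 = 1: 9/7
a_4 = 1: 14/11
a_5 = 1: 23/18

23/18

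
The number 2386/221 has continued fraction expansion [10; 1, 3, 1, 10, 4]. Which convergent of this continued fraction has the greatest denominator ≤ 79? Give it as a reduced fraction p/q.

a_0 = 10: 10/1  (≤ bound)
a_1 = 1: 11/1  (≤ bound)
a_2 = 3: 43/4  (≤ bound)
a_3 = 1: 54/5  (≤ bound)
a_4 = 10: 583/54  (≤ bound)
a_5 = 4: 2386/221  (> 79, stop)

583/54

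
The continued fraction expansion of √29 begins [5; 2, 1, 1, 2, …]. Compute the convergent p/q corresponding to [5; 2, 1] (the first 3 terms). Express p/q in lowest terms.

a_0 = 5: 5/1
a_1 = 2: 11/2
a_2 = 1: 16/3

16/3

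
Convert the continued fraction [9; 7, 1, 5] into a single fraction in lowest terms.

Start with 5.
1 + 1/(5/1) = 1 + 1/5 = 6/5
7 + 1/(6/5) = 7 + 5/6 = 47/6
9 + 1/(47/6) = 9 + 6/47 = 429/47

429/47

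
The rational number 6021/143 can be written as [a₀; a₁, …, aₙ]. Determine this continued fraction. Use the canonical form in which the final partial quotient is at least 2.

[42; 9, 1, 1, 7]

⌊6021/143⌋ = 42, remainder 15
⌊143/15⌋ = 9, remainder 8
⌊15/8⌋ = 1, remainder 7
⌊8/7⌋ = 1, remainder 1
⌊7/1⌋ = 7, remainder 0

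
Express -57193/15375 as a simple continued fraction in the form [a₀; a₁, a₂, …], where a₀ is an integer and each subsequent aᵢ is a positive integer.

-57193 = -4·15375 + 4307, so a_0 = -4
15375 = 3·4307 + 2454, so a_1 = 3
4307 = 1·2454 + 1853, so a_2 = 1
2454 = 1·1853 + 601, so a_3 = 1
1853 = 3·601 + 50, so a_4 = 3
601 = 12·50 + 1, so a_5 = 12
50 = 50·1 + 0, so a_6 = 50

[-4; 3, 1, 1, 3, 12, 50]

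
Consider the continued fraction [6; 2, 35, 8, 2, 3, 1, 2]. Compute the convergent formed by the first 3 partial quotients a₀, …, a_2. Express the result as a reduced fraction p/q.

a_0 = 6: 6/1
a_1 = 2: 13/2
a_2 = 35: 461/71

461/71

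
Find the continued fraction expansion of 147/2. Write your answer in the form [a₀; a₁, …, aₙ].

[73; 2]

Apply division with remainder until the remainder is 0:
147 ÷ 2 → quotient 73, remainder 1
2 ÷ 1 → quotient 2, remainder 0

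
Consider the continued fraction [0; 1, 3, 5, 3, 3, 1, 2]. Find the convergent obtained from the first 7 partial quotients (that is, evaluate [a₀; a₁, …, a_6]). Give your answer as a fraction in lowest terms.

a_0 = 0: 0/1
a_1 = 1: 1/1
a_2 = 3: 3/4
a_3 = 5: 16/21
a_4 = 3: 51/67
a_5 = 3: 169/222
a_6 = 1: 220/289

220/289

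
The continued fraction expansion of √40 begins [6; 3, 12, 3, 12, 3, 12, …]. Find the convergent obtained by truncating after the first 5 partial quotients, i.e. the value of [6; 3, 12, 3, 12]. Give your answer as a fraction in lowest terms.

Collapse the nested fraction from the inside out:
Start with 12.
3 + 1/(12/1) = 3 + 1/12 = 37/12
12 + 1/(37/12) = 12 + 12/37 = 456/37
3 + 1/(456/37) = 3 + 37/456 = 1405/456
6 + 1/(1405/456) = 6 + 456/1405 = 8886/1405

8886/1405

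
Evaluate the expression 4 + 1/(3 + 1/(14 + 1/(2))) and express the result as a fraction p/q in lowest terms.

Start with 2.
14 + 1/(2/1) = 14 + 1/2 = 29/2
3 + 1/(29/2) = 3 + 2/29 = 89/29
4 + 1/(89/29) = 4 + 29/89 = 385/89

385/89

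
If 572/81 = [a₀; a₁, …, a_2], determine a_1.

Repeatedly divide and take the remainder:
572 = 7·81 + 5, so a_0 = 7
81 = 16·5 + 1, so a_1 = 16

16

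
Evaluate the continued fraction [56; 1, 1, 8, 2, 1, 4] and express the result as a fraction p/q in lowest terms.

Start with 4.
1 + 1/(4/1) = 1 + 1/4 = 5/4
2 + 1/(5/4) = 2 + 4/5 = 14/5
8 + 1/(14/5) = 8 + 5/14 = 117/14
1 + 1/(117/14) = 1 + 14/117 = 131/117
1 + 1/(131/117) = 1 + 117/131 = 248/131
56 + 1/(248/131) = 56 + 131/248 = 14019/248

14019/248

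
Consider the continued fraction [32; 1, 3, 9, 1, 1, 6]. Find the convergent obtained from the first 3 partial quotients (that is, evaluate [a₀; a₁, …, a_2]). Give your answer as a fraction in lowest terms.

131/4

Start with 3.
1 + 1/(3/1) = 1 + 1/3 = 4/3
32 + 1/(4/3) = 32 + 3/4 = 131/4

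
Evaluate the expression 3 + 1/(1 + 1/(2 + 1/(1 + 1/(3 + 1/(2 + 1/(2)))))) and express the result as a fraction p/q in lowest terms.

a_0 = 3: 3/1
a_1 = 1: 4/1
a_2 = 2: 11/3
a_3 = 1: 15/4
a_4 = 3: 56/15
a_5 = 2: 127/34
a_6 = 2: 310/83

310/83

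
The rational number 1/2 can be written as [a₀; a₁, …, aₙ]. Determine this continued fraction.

1 ÷ 2 → quotient 0, remainder 1
2 ÷ 1 → quotient 2, remainder 0

[0; 2]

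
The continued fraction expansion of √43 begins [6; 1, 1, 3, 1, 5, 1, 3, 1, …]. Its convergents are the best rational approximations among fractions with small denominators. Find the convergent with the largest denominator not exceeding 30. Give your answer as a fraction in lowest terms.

59/9

a_0 = 6: 6/1  (≤ bound)
a_1 = 1: 7/1  (≤ bound)
a_2 = 1: 13/2  (≤ bound)
a_3 = 3: 46/7  (≤ bound)
a_4 = 1: 59/9  (≤ bound)
a_5 = 5: 341/52  (> 30, stop)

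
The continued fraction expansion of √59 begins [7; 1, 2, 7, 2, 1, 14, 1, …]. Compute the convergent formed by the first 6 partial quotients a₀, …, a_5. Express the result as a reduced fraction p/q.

Work from the innermost term outward:
Start with 1.
2 + 1/(1/1) = 2 + 1/1 = 3/1
7 + 1/(3/1) = 7 + 1/3 = 22/3
2 + 1/(22/3) = 2 + 3/22 = 47/22
1 + 1/(47/22) = 1 + 22/47 = 69/47
7 + 1/(69/47) = 7 + 47/69 = 530/69

530/69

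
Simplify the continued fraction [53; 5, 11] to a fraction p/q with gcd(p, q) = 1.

Start with 11.
5 + 1/(11/1) = 5 + 1/11 = 56/11
53 + 1/(56/11) = 53 + 11/56 = 2979/56

2979/56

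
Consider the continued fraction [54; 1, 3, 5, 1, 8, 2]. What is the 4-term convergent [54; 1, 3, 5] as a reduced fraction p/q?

1150/21

Compute successive convergents:
a_0 = 54: 54/1
a_1 = 1: 55/1
a_2 = 3: 219/4
a_3 = 5: 1150/21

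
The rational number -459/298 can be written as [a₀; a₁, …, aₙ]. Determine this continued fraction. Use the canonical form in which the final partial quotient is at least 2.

Run the Euclidean algorithm, recording each quotient:
-459 ÷ 298 → quotient -2, remainder 137
298 ÷ 137 → quotient 2, remainder 24
137 ÷ 24 → quotient 5, remainder 17
24 ÷ 17 → quotient 1, remainder 7
17 ÷ 7 → quotient 2, remainder 3
7 ÷ 3 → quotient 2, remainder 1
3 ÷ 1 → quotient 3, remainder 0

[-2; 2, 5, 1, 2, 2, 3]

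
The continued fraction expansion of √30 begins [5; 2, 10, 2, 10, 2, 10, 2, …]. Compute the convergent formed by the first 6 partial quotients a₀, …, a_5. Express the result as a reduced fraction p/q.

Start with 2.
10 + 1/(2/1) = 10 + 1/2 = 21/2
2 + 1/(21/2) = 2 + 2/21 = 44/21
10 + 1/(44/21) = 10 + 21/44 = 461/44
2 + 1/(461/44) = 2 + 44/461 = 966/461
5 + 1/(966/461) = 5 + 461/966 = 5291/966

5291/966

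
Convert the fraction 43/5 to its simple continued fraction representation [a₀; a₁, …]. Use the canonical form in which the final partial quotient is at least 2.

43 = 8·5 + 3, so a_0 = 8
5 = 1·3 + 2, so a_1 = 1
3 = 1·2 + 1, so a_2 = 1
2 = 2·1 + 0, so a_3 = 2

[8; 1, 1, 2]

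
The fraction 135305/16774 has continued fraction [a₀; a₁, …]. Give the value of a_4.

3

⌊135305/16774⌋ = 8, remainder 1113
⌊16774/1113⌋ = 15, remainder 79
⌊1113/79⌋ = 14, remainder 7
⌊79/7⌋ = 11, remainder 2
⌊7/2⌋ = 3, remainder 1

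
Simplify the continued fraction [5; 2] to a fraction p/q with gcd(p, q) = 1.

Starting at the tail and folding back:
Start with 2.
5 + 1/(2/1) = 5 + 1/2 = 11/2

11/2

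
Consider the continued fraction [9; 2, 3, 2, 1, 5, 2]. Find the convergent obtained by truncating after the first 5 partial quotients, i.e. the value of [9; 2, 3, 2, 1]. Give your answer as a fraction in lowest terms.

Compute successive convergents:
a_0 = 9: 9/1
a_1 = 2: 19/2
a_2 = 3: 66/7
a_3 = 2: 151/16
a_4 = 1: 217/23

217/23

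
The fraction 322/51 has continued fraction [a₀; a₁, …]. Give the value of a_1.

3

⌊322/51⌋ = 6, remainder 16
⌊51/16⌋ = 3, remainder 3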